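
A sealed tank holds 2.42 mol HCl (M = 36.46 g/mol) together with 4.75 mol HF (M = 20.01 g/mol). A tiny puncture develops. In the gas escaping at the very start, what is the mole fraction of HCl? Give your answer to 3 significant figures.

0.274

Each component's effusion rate ∝ (its partial pressure)·(1/√M) ∝ n_i/√M_i.
x_HCl(eff) = (n_HCl/√M_HCl) / (n_HCl/√M_HCl + n_HF/√M_HF)
= (2.42/√36.46) / (2.42/√36.46 + 4.75/√20.01) = 0.4008/(0.4008 + 1.062) = 0.274.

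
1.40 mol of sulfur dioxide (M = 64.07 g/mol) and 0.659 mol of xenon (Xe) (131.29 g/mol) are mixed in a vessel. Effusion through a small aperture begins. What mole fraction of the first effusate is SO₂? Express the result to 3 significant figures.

Effusion rate of each component ∝ n_i/√M_i (partial pressure × 1/√M).
x_SO₂(eff) = (n_SO₂/√M_SO₂) / (n_SO₂/√M_SO₂ + n_Xe/√M_Xe)
= (1.40/√64.07) / (1.40/√64.07 + 0.659/√131.29) = 0.1749/(0.1749 + 0.05751) = 0.753.

0.753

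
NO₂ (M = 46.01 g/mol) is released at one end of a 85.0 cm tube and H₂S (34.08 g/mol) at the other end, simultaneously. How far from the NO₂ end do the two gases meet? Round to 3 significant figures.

Graham's law gives d_NO₂/d_H₂S = rate_NO₂/rate_H₂S = √(M_H₂S/M_NO₂) = √(34.08/46.01) = 0.8606.
With d_NO₂ + d_H₂S = 85.0 cm, d_H₂S = 85.0/(1 + 0.8606) = 45.68 cm.
d_NO₂ = 85.0 − 45.68 = 39.3 cm.

39.3 cm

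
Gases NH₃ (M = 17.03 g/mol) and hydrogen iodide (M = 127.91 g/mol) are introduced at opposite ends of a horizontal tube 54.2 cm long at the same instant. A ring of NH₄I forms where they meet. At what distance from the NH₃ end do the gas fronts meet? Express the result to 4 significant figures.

39.71 cm

Distances travelled in equal time are proportional to diffusion rates, so d_NH₃/d_HI = √(M_HI/M_NH₃) = √(127.91/17.03) = 2.741.
With d_NH₃ + d_HI = 54.2 cm, d_HI = 54.2/(1 + 2.741) = 14.49 cm.
d_NH₃ = 54.2 − 14.49 = 39.71 cm.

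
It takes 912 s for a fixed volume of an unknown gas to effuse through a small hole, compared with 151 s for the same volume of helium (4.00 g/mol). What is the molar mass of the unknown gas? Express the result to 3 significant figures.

From Graham's law, t_X/t_He = √(M_X/M_He).
912/151 = 6.040 = √(M_X/4.00)
M_X = 4.00 × 6.040² = 4.00 × 36.48 = 146 g/mol

146 g/mol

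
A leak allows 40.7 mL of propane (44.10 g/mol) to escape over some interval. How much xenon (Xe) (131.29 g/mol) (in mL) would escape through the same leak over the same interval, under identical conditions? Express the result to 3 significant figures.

Since effusion rate ∝ 1/√M, rate_Xe/rate_C₃H₈ = √(M_C₃H₈/M_Xe) = √(44.10/131.29) = √0.3359 = 0.5796.
So the volume for Xe is 40.7 × 0.5796 = 23.6 mL.

23.6 mL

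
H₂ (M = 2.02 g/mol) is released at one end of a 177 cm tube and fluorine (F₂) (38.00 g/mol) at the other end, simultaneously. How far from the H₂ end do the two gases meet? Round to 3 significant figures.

144 cm

Graham's law gives d_H₂/d_F₂ = rate_H₂/rate_F₂ = √(M_F₂/M_H₂) = √(38.00/2.02) = 4.337.
With d_H₂ + d_F₂ = 177 cm, d_F₂ = 177/(1 + 4.337) = 33.16 cm.
d_H₂ = 177 − 33.16 = 144 cm.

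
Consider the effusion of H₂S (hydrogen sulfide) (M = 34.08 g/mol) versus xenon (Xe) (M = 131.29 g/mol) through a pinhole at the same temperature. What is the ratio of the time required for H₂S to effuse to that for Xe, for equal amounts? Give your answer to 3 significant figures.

0.509

From Graham's law, t_H₂S/t_Xe = √(M_H₂S/M_Xe) = √(34.08/131.29) = √0.2596 = 0.509.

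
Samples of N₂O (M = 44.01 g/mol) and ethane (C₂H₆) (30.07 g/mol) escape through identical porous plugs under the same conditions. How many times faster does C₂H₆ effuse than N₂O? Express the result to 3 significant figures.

Graham's law gives rate_C₂H₆/rate_N₂O = √(M_N₂O/M_C₂H₆) = √(44.01/30.07) = √1.464 = 1.21.

1.21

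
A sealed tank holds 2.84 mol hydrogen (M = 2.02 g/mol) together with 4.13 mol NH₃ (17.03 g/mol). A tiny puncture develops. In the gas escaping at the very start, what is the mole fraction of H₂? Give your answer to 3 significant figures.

The effusion rate of species i is ∝ p_i/√M_i ∝ n_i/√M_i.
So x_H₂ in the escaping gas = (n_H₂/√M_H₂) / Σ(n_i/√M_i)
= (2.84/√2.02) / (2.84/√2.02 + 4.13/√17.03) = 1.998/(1.998 + 1.001) = 0.666.

0.666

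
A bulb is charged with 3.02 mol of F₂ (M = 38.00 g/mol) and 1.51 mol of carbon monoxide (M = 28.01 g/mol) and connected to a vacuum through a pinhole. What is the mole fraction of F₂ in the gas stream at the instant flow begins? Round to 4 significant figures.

0.6320

Rate_i ∝ x_i/√M_i (Graham's law weighted by mole fraction), so the effusate composition follows n_i/√M_i.
Mole fraction of F₂ in the effusate = (n_F₂/√M_F₂) / (n_F₂/√M_F₂ + n_CO/√M_CO)
= (3.02/√38.00) / (3.02/√38.00 + 1.51/√28.01) = 0.4899/(0.4899 + 0.2853) = 0.6320.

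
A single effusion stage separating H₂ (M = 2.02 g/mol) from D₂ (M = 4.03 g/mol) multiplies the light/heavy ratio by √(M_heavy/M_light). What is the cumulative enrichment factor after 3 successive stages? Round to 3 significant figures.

2.82

Overall factor = α^3 with α = √(4.03/2.02), i.e. (4.03/2.02)^(3/2).
= 1.99505^(3/2) = 2.82.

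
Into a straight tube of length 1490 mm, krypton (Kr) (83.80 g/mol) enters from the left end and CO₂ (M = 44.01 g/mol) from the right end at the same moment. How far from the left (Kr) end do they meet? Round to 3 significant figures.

The fronts meet when d_Kr + d_CO₂ = L with d_Kr/d_CO₂ = √(M_CO₂/M_Kr) (Graham's law). Here √(M_CO₂/M_Kr) = √(44.01/83.80) = 0.7247.
With d_Kr + d_CO₂ = 1490 mm, d_CO₂ = 1490/(1 + 0.7247) = 863.9 mm.
d_Kr = 1490 − 863.9 = 626 mm.

626 mm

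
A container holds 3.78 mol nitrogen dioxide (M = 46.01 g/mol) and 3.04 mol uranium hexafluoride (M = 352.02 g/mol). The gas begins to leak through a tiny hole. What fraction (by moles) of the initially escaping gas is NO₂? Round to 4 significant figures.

The effusion rate of species i is ∝ p_i/√M_i ∝ n_i/√M_i.
So x_NO₂ in the escaping gas = (n_NO₂/√M_NO₂) / Σ(n_i/√M_i)
= (3.78/√46.01) / (3.78/√46.01 + 3.04/√352.02) = 0.5573/(0.5573 + 0.1620) = 0.7747.

0.7747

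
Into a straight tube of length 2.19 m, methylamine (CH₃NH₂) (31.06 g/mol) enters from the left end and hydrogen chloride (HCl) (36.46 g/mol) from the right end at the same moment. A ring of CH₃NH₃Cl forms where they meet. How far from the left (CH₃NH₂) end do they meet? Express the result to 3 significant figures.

1.14 m

In equal time, each gas travels a distance ∝ its rate ∝ 1/√M, so d_CH₃NH₂/d_HCl = √(M_HCl/M_CH₃NH₂) = √(36.46/31.06) = 1.083.
With d_CH₃NH₂ + d_HCl = 2.19 m, d_HCl = 2.19/(1 + 1.083) = 1.051 m.
d_CH₃NH₂ = 2.19 − 1.051 = 1.14 m.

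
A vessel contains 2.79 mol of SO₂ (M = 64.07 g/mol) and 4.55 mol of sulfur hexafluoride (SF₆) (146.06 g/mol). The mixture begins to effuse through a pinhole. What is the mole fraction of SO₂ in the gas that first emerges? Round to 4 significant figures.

0.4807

The effusion rate of species i is ∝ p_i/√M_i ∝ n_i/√M_i.
So x_SO₂ in the escaping gas = (n_SO₂/√M_SO₂) / Σ(n_i/√M_i)
= (2.79/√64.07) / (2.79/√64.07 + 4.55/√146.06) = 0.3486/(0.3486 + 0.3765) = 0.4807.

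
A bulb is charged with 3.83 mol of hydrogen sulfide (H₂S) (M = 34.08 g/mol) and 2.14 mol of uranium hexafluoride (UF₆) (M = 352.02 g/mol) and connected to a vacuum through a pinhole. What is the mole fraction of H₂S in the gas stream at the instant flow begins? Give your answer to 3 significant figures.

0.852

Rate_i ∝ x_i/√M_i (Graham's law weighted by mole fraction), so the effusate composition follows n_i/√M_i.
Mole fraction of H₂S in the effusate = (n_H₂S/√M_H₂S) / (n_H₂S/√M_H₂S + n_UF₆/√M_UF₆)
= (3.83/√34.08) / (3.83/√34.08 + 2.14/√352.02) = 0.6561/(0.6561 + 0.1141) = 0.852.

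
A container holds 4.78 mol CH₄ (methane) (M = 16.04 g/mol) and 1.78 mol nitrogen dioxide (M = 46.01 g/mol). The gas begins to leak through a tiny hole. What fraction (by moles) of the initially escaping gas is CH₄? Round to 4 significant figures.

0.8198

The effusion rate of species i is ∝ p_i/√M_i ∝ n_i/√M_i.
x_CH₄(eff) = (n_CH₄/√M_CH₄) / (n_CH₄/√M_CH₄ + n_NO₂/√M_NO₂)
= (4.78/√16.04) / (4.78/√16.04 + 1.78/√46.01) = 1.194/(1.194 + 0.2624) = 0.8198.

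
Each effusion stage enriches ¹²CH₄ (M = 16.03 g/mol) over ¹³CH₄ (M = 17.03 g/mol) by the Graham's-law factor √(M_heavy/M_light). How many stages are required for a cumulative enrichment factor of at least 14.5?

Single-stage factor α = √(17.03/16.03), so ln α = ½ ln(1.06238) = 0.03026.
Need α^N ≥ 14.5 ⇒ N ≥ ln(14.5) / ln α = 2.674 / 0.03026 = 88.38.
Rounding up, N = 89 stages.

89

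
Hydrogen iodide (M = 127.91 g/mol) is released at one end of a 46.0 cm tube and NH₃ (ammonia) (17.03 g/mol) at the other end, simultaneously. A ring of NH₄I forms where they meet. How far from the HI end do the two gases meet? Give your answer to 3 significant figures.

Distances travelled in equal time are proportional to diffusion rates, so d_HI/d_NH₃ = √(M_NH₃/M_HI) = √(17.03/127.91) = 0.3649.
With d_HI + d_NH₃ = 46.0 cm, d_NH₃ = 46.0/(1 + 0.3649) = 33.70 cm.
d_HI = 46.0 − 33.70 = 12.3 cm.

12.3 cm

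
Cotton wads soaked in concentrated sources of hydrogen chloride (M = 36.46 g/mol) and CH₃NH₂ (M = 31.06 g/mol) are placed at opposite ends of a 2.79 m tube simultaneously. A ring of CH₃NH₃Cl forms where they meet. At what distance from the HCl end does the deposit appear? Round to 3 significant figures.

In equal time, each gas travels a distance ∝ its rate ∝ 1/√M, so d_HCl/d_CH₃NH₂ = √(M_CH₃NH₂/M_HCl) = √(31.06/36.46) = 0.9230.
With d_HCl + d_CH₃NH₂ = 2.79 m, d_CH₃NH₂ = 2.79/(1 + 0.9230) = 1.451 m.
d_HCl = 2.79 − 1.451 = 1.34 m.

1.34 m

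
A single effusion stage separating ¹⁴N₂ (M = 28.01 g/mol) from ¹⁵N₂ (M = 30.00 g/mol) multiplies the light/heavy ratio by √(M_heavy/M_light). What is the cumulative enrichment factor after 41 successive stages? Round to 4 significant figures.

4.084

Overall factor = α^41 with α = √(30.00/28.01), i.e. (30.00/28.01)^(41/2).
= 1.07105^(41/2) = 4.084.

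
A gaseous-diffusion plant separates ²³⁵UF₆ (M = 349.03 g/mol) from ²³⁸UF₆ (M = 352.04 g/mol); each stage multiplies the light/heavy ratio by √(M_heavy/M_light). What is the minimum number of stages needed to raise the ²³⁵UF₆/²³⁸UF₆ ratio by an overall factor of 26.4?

763

With α = √(352.04/349.03) per stage, ln α = ½ ln(1.00862) = 0.004293.
Need α^N ≥ 26.4 ⇒ N ≥ ln(26.4) / ln α = 3.273 / 0.004293 = 762.41.
Rounding up, N = 763 stages.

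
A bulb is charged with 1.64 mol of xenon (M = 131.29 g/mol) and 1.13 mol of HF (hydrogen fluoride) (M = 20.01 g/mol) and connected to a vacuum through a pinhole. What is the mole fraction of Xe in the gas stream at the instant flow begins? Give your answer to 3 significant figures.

Each component's effusion rate ∝ (its partial pressure)·(1/√M) ∝ n_i/√M_i.
So x_Xe in the escaping gas = (n_Xe/√M_Xe) / Σ(n_i/√M_i)
= (1.64/√131.29) / (1.64/√131.29 + 1.13/√20.01) = 0.1431/(0.1431 + 0.2526) = 0.362.

0.362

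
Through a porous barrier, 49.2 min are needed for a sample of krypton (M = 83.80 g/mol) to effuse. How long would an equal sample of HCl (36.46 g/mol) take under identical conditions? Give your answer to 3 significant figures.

32.5 min

Graham's law gives t_HCl/t_Kr = √(M_HCl/M_Kr) = √(36.46/83.80) = √0.4351 = 0.6596.
So the time for HCl is 49.2 × 0.6596 = 32.5 min.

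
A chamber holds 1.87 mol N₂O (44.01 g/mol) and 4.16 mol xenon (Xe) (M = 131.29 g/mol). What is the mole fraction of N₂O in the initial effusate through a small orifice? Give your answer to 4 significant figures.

Each component's effusion rate ∝ (its partial pressure)·(1/√M) ∝ n_i/√M_i.
So x_N₂O in the escaping gas = (n_N₂O/√M_N₂O) / Σ(n_i/√M_i)
= (1.87/√44.01) / (1.87/√44.01 + 4.16/√131.29) = 0.2819/(0.2819 + 0.3631) = 0.4371.

0.4371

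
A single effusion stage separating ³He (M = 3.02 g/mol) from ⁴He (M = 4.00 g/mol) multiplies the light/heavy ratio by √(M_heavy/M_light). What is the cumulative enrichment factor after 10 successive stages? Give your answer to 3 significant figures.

4.08

Overall factor = α^10 with α = √(4.00/3.02), i.e. (4.00/3.02)^(10/2).
= 1.32450^5 = 4.08.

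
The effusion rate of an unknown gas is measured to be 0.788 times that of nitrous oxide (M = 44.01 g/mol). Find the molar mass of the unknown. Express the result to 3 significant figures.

70.9 g/mol

From Graham's law, rate_X/rate_N₂O = √(M_N₂O/M_X).
0.788 = √(44.01/M_X)
M_X = 44.01 / 0.788² = 44.01 / 0.6209 = 70.9 g/mol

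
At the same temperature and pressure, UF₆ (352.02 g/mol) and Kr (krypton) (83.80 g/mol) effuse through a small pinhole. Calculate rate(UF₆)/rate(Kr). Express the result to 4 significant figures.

From Graham's law, rate_UF₆/rate_Kr = √(M_Kr/M_UF₆) = √(83.80/352.02) = √0.2381 = 0.4879.

0.4879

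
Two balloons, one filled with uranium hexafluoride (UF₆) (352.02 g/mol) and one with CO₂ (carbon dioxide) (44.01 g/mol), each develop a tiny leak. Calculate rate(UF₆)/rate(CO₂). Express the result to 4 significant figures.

0.3536

Since effusion rate ∝ 1/√M, rate_UF₆/rate_CO₂ = √(M_CO₂/M_UF₆) = √(44.01/352.02) = √0.1250 = 0.3536.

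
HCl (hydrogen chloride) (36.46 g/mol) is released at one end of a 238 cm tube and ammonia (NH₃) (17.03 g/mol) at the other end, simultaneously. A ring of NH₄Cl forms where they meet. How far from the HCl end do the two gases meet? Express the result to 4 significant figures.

Distances travelled in equal time are proportional to diffusion rates, so d_HCl/d_NH₃ = √(M_NH₃/M_HCl) = √(17.03/36.46) = 0.6834.
With d_HCl + d_NH₃ = 238 cm, d_NH₃ = 238/(1 + 0.6834) = 141.4 cm.
d_HCl = 238 − 141.4 = 96.62 cm.

96.62 cm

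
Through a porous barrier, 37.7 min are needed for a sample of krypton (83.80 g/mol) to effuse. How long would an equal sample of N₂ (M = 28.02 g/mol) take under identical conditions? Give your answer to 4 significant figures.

From Graham's law, t_N₂/t_Kr = √(M_N₂/M_Kr) = √(28.02/83.80) = √0.3344 = 0.5782.
So the time for N₂ is 37.7 × 0.5782 = 21.80 min.

21.80 min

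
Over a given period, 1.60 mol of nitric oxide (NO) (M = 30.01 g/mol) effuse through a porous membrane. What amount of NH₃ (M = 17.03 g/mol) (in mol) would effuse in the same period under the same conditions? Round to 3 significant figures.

From Graham's law, rate_NH₃/rate_NO = √(M_NO/M_NH₃) = √(30.01/17.03) = √1.762 = 1.327.
So the amount for NH₃ is 1.60 × 1.327 = 2.12 mol.

2.12 mol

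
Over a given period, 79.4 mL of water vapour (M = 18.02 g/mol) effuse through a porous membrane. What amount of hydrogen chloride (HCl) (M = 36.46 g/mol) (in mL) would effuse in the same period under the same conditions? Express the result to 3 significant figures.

55.8 mL

Since effusion rate ∝ 1/√M, rate_HCl/rate_H₂O = √(M_H₂O/M_HCl) = √(18.02/36.46) = √0.4942 = 0.7030.
So the volume for HCl is 79.4 × 0.7030 = 55.8 mL.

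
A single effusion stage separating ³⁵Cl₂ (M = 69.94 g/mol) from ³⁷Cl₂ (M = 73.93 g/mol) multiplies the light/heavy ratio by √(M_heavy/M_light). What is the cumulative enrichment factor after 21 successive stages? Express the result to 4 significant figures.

1.791

After 21 stages the ratio has grown by (√(73.93/69.94))^21 = (73.93/69.94)^(21/2).
= 1.05705^(21/2) = 1.791.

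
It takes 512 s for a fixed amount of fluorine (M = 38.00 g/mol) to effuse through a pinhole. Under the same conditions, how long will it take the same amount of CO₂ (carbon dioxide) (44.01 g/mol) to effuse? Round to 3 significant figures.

Since effusion rate ∝ 1/√M, t_CO₂/t_F₂ = √(M_CO₂/M_F₂) = √(44.01/38.00) = √1.158 = 1.076.
So the time for CO₂ is 512 × 1.076 = 551 s.

551 s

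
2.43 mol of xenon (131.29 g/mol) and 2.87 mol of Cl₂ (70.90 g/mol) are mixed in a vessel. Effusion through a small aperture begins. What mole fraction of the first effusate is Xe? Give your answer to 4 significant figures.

The effusion rate of species i is ∝ p_i/√M_i ∝ n_i/√M_i.
x_Xe(eff) = (n_Xe/√M_Xe) / (n_Xe/√M_Xe + n_Cl₂/√M_Cl₂)
= (2.43/√131.29) / (2.43/√131.29 + 2.87/√70.90) = 0.2121/(0.2121 + 0.3408) = 0.3836.

0.3836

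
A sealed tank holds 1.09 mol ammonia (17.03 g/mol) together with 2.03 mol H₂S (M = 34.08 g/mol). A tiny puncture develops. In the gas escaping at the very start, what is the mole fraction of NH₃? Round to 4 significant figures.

The effusion rate of species i is ∝ p_i/√M_i ∝ n_i/√M_i.
So x_NH₃ in the escaping gas = (n_NH₃/√M_NH₃) / Σ(n_i/√M_i)
= (1.09/√17.03) / (1.09/√17.03 + 2.03/√34.08) = 0.2641/(0.2641 + 0.3477) = 0.4317.

0.4317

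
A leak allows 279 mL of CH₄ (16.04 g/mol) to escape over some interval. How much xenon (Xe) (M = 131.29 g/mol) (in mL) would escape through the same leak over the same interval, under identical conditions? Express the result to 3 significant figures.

Using Graham's law: rate_Xe/rate_CH₄ = √(M_CH₄/M_Xe) = √(16.04/131.29) = √0.1222 = 0.3495.
So the volume for Xe is 279 × 0.3495 = 97.5 mL.

97.5 mL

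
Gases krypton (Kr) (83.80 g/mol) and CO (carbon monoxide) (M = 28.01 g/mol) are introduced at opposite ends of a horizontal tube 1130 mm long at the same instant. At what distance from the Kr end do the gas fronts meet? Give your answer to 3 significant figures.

414 mm

Distances travelled in equal time are proportional to diffusion rates, so d_Kr/d_CO = √(M_CO/M_Kr) = √(28.01/83.80) = 0.5781.
With d_Kr + d_CO = 1130 mm, d_CO = 1130/(1 + 0.5781) = 716.0 mm.
d_Kr = 1130 − 716.0 = 414 mm.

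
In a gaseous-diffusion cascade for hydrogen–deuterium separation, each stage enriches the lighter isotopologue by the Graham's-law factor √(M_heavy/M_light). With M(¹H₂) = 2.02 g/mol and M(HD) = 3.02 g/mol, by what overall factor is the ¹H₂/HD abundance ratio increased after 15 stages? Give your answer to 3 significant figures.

20.4

Overall factor = α^15 with α = √(3.02/2.02), i.e. (3.02/2.02)^(15/2).
= 1.49505^(15/2) = 20.4.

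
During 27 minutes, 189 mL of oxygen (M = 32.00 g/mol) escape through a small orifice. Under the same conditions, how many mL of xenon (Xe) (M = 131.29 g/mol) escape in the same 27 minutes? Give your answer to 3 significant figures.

Since effusion rate ∝ 1/√M, rate_Xe/rate_O₂ = √(M_O₂/M_Xe) = √(32.00/131.29) = √0.2437 = 0.4937.
So the volume for Xe is 189 × 0.4937 = 93.3 mL.

93.3 mL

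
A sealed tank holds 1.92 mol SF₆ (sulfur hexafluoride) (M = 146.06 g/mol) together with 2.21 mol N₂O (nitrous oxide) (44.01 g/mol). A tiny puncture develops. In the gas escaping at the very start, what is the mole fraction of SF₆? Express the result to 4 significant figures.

Each component's effusion rate ∝ (its partial pressure)·(1/√M) ∝ n_i/√M_i.
So x_SF₆ in the escaping gas = (n_SF₆/√M_SF₆) / Σ(n_i/√M_i)
= (1.92/√146.06) / (1.92/√146.06 + 2.21/√44.01) = 0.1589/(0.1589 + 0.3331) = 0.3229.

0.3229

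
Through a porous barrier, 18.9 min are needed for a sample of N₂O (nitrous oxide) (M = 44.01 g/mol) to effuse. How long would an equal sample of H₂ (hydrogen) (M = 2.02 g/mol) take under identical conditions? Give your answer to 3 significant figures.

Graham's law gives t_H₂/t_N₂O = √(M_H₂/M_N₂O) = √(2.02/44.01) = √0.04590 = 0.2142.
So the time for H₂ is 18.9 × 0.2142 = 4.05 min.

4.05 min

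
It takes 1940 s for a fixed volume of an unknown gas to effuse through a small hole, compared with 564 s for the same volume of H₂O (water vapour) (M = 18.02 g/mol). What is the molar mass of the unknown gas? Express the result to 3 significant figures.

By Graham's law, t_X/t_H₂O = √(M_X/M_H₂O).
1940/564 = 3.440 = √(M_X/18.02)
M_X = 18.02 × 3.440² = 18.02 × 11.83 = 213 g/mol

213 g/mol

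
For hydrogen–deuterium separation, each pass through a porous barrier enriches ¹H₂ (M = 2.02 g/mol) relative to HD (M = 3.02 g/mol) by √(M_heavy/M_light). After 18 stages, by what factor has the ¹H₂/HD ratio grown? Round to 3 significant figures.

Overall factor = α^18 with α = √(3.02/2.02), i.e. (3.02/2.02)^(18/2).
= 1.49505^9 = 37.3.

37.3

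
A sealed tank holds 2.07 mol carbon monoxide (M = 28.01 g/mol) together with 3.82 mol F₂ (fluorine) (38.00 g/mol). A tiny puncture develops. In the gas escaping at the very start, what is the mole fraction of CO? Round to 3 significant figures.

0.387

The effusion rate of species i is ∝ p_i/√M_i ∝ n_i/√M_i.
So x_CO in the escaping gas = (n_CO/√M_CO) / Σ(n_i/√M_i)
= (2.07/√28.01) / (2.07/√28.01 + 3.82/√38.00) = 0.3911/(0.3911 + 0.6197) = 0.387.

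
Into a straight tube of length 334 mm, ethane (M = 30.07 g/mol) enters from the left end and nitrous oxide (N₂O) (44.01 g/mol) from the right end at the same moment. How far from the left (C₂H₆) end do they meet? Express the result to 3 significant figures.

Distances travelled in equal time are proportional to diffusion rates, so d_C₂H₆/d_N₂O = √(M_N₂O/M_C₂H₆) = √(44.01/30.07) = 1.210.
With d_C₂H₆ + d_N₂O = 334 mm, d_N₂O = 334/(1 + 1.210) = 151.1 mm.
d_C₂H₆ = 334 − 151.1 = 183 mm.

183 mm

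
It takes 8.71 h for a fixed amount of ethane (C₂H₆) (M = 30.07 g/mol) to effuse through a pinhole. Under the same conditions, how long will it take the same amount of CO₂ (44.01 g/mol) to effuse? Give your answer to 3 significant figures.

10.5 h

Since effusion rate ∝ 1/√M, t_CO₂/t_C₂H₆ = √(M_CO₂/M_C₂H₆) = √(44.01/30.07) = √1.464 = 1.210.
So the time for CO₂ is 8.71 × 1.210 = 10.5 h.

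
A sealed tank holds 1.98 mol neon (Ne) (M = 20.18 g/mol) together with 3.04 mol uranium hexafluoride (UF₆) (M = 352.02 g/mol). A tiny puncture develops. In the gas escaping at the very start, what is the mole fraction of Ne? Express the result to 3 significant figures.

The effusion rate of species i is ∝ p_i/√M_i ∝ n_i/√M_i.
Mole fraction of Ne in the effusate = (n_Ne/√M_Ne) / (n_Ne/√M_Ne + n_UF₆/√M_UF₆)
= (1.98/√20.18) / (1.98/√20.18 + 3.04/√352.02) = 0.4408/(0.4408 + 0.1620) = 0.731.

0.731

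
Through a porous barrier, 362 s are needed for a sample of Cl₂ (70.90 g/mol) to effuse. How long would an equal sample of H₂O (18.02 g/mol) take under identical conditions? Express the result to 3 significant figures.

182 s

From Graham's law, t_H₂O/t_Cl₂ = √(M_H₂O/M_Cl₂) = √(18.02/70.90) = √0.2542 = 0.5041.
So the time for H₂O is 362 × 0.5041 = 182 s.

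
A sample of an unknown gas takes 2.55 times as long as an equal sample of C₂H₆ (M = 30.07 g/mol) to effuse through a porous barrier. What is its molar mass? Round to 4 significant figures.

Using Graham's law: t_X/t_C₂H₆ = √(M_X/M_C₂H₆).
2.55 = √(M_X/30.07)
M_X = 30.07 × 2.55² = 30.07 × 6.502 = 195.5 g/mol

195.5 g/mol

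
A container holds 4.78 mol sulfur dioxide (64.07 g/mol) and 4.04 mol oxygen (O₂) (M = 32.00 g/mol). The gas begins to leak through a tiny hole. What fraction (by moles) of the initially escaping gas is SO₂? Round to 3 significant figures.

The effusion rate of species i is ∝ p_i/√M_i ∝ n_i/√M_i.
So x_SO₂ in the escaping gas = (n_SO₂/√M_SO₂) / Σ(n_i/√M_i)
= (4.78/√64.07) / (4.78/√64.07 + 4.04/√32.00) = 0.5972/(0.5972 + 0.7142) = 0.455.

0.455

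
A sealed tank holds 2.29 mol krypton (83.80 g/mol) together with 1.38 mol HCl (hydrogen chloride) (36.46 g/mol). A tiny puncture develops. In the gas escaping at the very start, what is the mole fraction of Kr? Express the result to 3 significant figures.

Effusion rate of each component ∝ n_i/√M_i (partial pressure × 1/√M).
x_Kr(eff) = (n_Kr/√M_Kr) / (n_Kr/√M_Kr + n_HCl/√M_HCl)
= (2.29/√83.80) / (2.29/√83.80 + 1.38/√36.46) = 0.2502/(0.2502 + 0.2285) = 0.523.

0.523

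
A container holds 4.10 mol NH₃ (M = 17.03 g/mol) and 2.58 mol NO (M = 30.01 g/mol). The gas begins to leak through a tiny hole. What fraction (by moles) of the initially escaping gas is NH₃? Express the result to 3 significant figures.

Effusion rate of each component ∝ n_i/√M_i (partial pressure × 1/√M).
So x_NH₃ in the escaping gas = (n_NH₃/√M_NH₃) / Σ(n_i/√M_i)
= (4.10/√17.03) / (4.10/√17.03 + 2.58/√30.01) = 0.9935/(0.9935 + 0.4710) = 0.678.

0.678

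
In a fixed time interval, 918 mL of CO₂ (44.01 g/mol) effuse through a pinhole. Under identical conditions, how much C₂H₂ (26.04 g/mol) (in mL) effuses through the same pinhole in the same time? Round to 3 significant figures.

Graham's law gives rate_C₂H₂/rate_CO₂ = √(M_CO₂/M_C₂H₂) = √(44.01/26.04) = √1.690 = 1.300.
So the volume for C₂H₂ is 918 × 1.300 = 1190 mL.

1190 mL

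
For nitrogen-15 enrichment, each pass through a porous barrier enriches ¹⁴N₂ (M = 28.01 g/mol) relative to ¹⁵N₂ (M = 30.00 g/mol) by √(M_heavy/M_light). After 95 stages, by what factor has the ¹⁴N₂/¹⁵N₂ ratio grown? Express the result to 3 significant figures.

After 95 stages the ratio has grown by (√(30.00/28.01))^95 = (30.00/28.01)^(95/2).
= 1.07105^(95/2) = 26.1.

26.1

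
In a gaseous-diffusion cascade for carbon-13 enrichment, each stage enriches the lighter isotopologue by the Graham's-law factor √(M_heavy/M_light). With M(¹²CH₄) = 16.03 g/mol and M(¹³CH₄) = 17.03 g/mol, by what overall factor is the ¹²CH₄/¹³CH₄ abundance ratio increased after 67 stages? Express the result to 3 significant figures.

Each stage multiplies the ratio by α = √(17.03/16.03), so after 67 stages the overall factor is α^67 = (17.03/16.03)^(67/2).
= 1.06238^(67/2) = 7.59.

7.59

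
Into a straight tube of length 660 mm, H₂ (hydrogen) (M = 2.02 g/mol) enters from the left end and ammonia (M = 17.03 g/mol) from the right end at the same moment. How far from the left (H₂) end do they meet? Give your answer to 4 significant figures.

490.9 mm

Graham's law gives d_H₂/d_NH₃ = rate_H₂/rate_NH₃ = √(M_NH₃/M_H₂) = √(17.03/2.02) = 2.904.
With d_H₂ + d_NH₃ = 660 mm, d_NH₃ = 660/(1 + 2.904) = 169.1 mm.
d_H₂ = 660 − 169.1 = 490.9 mm.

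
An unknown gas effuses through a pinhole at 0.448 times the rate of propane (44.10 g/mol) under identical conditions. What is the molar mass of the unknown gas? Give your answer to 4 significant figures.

Graham's law gives rate_X/rate_C₃H₈ = √(M_C₃H₈/M_X).
0.448 = √(44.10/M_X)
M_X = 44.10 / 0.448² = 44.10 / 0.2007 = 219.7 g/mol

219.7 g/mol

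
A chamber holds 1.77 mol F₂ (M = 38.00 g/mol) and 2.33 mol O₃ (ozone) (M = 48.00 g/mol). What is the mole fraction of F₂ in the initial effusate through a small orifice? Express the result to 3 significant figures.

Rate_i ∝ x_i/√M_i (Graham's law weighted by mole fraction), so the effusate composition follows n_i/√M_i.
x_F₂(eff) = (n_F₂/√M_F₂) / (n_F₂/√M_F₂ + n_O₃/√M_O₃)
= (1.77/√38.00) / (1.77/√38.00 + 2.33/√48.00) = 0.2871/(0.2871 + 0.3363) = 0.461.

0.461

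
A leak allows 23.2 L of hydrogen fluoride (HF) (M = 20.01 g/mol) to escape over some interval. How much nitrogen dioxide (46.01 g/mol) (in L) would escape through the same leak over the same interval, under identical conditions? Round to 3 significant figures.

15.3 L

Since effusion rate ∝ 1/√M, rate_NO₂/rate_HF = √(M_HF/M_NO₂) = √(20.01/46.01) = √0.4349 = 0.6595.
So the volume for NO₂ is 23.2 × 0.6595 = 15.3 L.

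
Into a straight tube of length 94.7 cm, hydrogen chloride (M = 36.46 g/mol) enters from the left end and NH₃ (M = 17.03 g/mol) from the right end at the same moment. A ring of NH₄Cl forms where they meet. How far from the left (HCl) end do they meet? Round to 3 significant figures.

38.4 cm

In equal time, each gas travels a distance ∝ its rate ∝ 1/√M, so d_HCl/d_NH₃ = √(M_NH₃/M_HCl) = √(17.03/36.46) = 0.6834.
With d_HCl + d_NH₃ = 94.7 cm, d_NH₃ = 94.7/(1 + 0.6834) = 56.25 cm.
d_HCl = 94.7 − 56.25 = 38.4 cm.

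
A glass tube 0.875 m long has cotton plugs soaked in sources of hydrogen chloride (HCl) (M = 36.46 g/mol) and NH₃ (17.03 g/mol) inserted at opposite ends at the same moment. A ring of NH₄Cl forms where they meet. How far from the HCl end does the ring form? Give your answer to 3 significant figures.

Distances travelled in equal time are proportional to diffusion rates, so d_HCl/d_NH₃ = √(M_NH₃/M_HCl) = √(17.03/36.46) = 0.6834.
With d_HCl + d_NH₃ = 0.875 m, d_NH₃ = 0.875/(1 + 0.6834) = 0.5198 m.
d_HCl = 0.875 − 0.5198 = 0.355 m.

0.355 m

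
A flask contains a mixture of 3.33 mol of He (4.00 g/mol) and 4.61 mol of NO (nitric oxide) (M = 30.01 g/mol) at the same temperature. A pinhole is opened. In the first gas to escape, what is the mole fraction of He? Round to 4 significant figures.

0.6643

Rate_i ∝ x_i/√M_i (Graham's law weighted by mole fraction), so the effusate composition follows n_i/√M_i.
Mole fraction of He in the effusate = (n_He/√M_He) / (n_He/√M_He + n_NO/√M_NO)
= (3.33/√4.00) / (3.33/√4.00 + 4.61/√30.01) = 1.665/(1.665 + 0.8415) = 0.6643.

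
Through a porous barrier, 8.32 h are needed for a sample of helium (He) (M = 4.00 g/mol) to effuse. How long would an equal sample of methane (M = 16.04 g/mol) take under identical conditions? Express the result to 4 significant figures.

From Graham's law, t_CH₄/t_He = √(M_CH₄/M_He) = √(16.04/4.00) = √4.010 = 2.002.
So the time for CH₄ is 8.32 × 2.002 = 16.66 h.

16.66 h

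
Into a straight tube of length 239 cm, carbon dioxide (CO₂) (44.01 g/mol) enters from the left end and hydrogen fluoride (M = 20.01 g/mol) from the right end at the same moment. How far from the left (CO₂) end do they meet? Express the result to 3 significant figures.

Distances travelled in equal time are proportional to diffusion rates, so d_CO₂/d_HF = √(M_HF/M_CO₂) = √(20.01/44.01) = 0.6743.
With d_CO₂ + d_HF = 239 cm, d_HF = 239/(1 + 0.6743) = 142.7 cm.
d_CO₂ = 239 − 142.7 = 96.3 cm.

96.3 cm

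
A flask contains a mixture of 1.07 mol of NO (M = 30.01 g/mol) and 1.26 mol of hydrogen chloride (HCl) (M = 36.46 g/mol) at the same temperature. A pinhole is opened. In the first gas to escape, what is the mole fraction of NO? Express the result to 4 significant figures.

Rate_i ∝ x_i/√M_i (Graham's law weighted by mole fraction), so the effusate composition follows n_i/√M_i.
x_NO(eff) = (n_NO/√M_NO) / (n_NO/√M_NO + n_HCl/√M_HCl)
= (1.07/√30.01) / (1.07/√30.01 + 1.26/√36.46) = 0.1953/(0.1953 + 0.2087) = 0.4835.

0.4835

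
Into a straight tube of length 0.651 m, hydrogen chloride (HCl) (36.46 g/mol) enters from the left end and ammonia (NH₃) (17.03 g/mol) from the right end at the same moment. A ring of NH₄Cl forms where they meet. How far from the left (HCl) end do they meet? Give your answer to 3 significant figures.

0.264 m

Distances travelled in equal time are proportional to diffusion rates, so d_HCl/d_NH₃ = √(M_NH₃/M_HCl) = √(17.03/36.46) = 0.6834.
With d_HCl + d_NH₃ = 0.651 m, d_NH₃ = 0.651/(1 + 0.6834) = 0.3867 m.
d_HCl = 0.651 − 0.3867 = 0.264 m.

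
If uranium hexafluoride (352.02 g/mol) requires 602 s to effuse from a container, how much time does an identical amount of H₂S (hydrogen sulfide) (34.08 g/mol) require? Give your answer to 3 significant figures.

187 s

By Graham's law, t_H₂S/t_UF₆ = √(M_H₂S/M_UF₆) = √(34.08/352.02) = √0.09681 = 0.3111.
So the time for H₂S is 602 × 0.3111 = 187 s.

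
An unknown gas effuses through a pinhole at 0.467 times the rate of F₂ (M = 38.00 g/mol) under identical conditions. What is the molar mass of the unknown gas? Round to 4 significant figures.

174.2 g/mol

By Graham's law, rate_X/rate_F₂ = √(M_F₂/M_X).
0.467 = √(38.00/M_X)
M_X = 38.00 / 0.467² = 38.00 / 0.2181 = 174.2 g/mol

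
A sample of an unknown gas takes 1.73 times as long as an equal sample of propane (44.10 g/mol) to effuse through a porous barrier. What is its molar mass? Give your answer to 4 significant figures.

From Graham's law, t_X/t_C₃H₈ = √(M_X/M_C₃H₈).
1.73 = √(M_X/44.10)
M_X = 44.10 × 1.73² = 44.10 × 2.993 = 132.0 g/mol

132.0 g/mol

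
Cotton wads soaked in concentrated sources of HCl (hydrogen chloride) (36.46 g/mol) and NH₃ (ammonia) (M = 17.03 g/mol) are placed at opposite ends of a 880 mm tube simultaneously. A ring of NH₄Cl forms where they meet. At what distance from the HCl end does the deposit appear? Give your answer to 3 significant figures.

357 mm

Graham's law gives d_HCl/d_NH₃ = rate_HCl/rate_NH₃ = √(M_NH₃/M_HCl) = √(17.03/36.46) = 0.6834.
With d_HCl + d_NH₃ = 880 mm, d_NH₃ = 880/(1 + 0.6834) = 522.7 mm.
d_HCl = 880 − 522.7 = 357 mm.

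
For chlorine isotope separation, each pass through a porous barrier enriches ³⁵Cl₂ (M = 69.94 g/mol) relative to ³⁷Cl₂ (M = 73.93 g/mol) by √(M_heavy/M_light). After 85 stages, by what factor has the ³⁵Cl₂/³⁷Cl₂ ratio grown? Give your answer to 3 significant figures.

The single-stage factor is √(M_heavy/M_light), so 85 stages give [√(73.93/69.94)]^85 = (73.93/69.94)^(85/2).
= 1.05705^(85/2) = 10.6.

10.6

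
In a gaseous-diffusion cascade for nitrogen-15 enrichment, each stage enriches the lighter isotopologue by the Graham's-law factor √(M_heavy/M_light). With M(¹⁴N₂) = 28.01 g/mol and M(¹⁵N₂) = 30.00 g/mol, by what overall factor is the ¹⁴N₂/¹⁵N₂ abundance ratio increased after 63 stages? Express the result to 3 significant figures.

Overall factor = α^63 with α = √(30.00/28.01), i.e. (30.00/28.01)^(63/2).
= 1.07105^(63/2) = 8.69.

8.69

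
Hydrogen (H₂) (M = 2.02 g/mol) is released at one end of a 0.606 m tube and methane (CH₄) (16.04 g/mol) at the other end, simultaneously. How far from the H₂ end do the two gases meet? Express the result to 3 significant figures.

0.447 m

Distances travelled in equal time are proportional to diffusion rates, so d_H₂/d_CH₄ = √(M_CH₄/M_H₂) = √(16.04/2.02) = 2.818.
With d_H₂ + d_CH₄ = 0.606 m, d_CH₄ = 0.606/(1 + 2.818) = 0.1587 m.
d_H₂ = 0.606 − 0.1587 = 0.447 m.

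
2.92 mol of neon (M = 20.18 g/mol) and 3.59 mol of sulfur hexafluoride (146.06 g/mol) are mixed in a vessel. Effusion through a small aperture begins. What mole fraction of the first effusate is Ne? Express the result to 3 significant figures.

Each component's effusion rate ∝ (its partial pressure)·(1/√M) ∝ n_i/√M_i.
x_Ne(eff) = (n_Ne/√M_Ne) / (n_Ne/√M_Ne + n_SF₆/√M_SF₆)
= (2.92/√20.18) / (2.92/√20.18 + 3.59/√146.06) = 0.6500/(0.6500 + 0.2970) = 0.686.

0.686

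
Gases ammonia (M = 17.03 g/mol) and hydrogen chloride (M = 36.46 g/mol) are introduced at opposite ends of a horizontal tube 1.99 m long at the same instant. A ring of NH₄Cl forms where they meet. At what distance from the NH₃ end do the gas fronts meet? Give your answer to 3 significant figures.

1.18 m

Graham's law gives d_NH₃/d_HCl = rate_NH₃/rate_HCl = √(M_HCl/M_NH₃) = √(36.46/17.03) = 1.463.
With d_NH₃ + d_HCl = 1.99 m, d_HCl = 1.99/(1 + 1.463) = 0.8079 m.
d_NH₃ = 1.99 − 0.8079 = 1.18 m.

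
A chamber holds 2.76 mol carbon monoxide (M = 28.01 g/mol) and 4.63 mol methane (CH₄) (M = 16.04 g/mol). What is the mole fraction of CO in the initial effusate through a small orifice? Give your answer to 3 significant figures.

Each component's effusion rate ∝ (its partial pressure)·(1/√M) ∝ n_i/√M_i.
Mole fraction of CO in the effusate = (n_CO/√M_CO) / (n_CO/√M_CO + n_CH₄/√M_CH₄)
= (2.76/√28.01) / (2.76/√28.01 + 4.63/√16.04) = 0.5215/(0.5215 + 1.156) = 0.311.

0.311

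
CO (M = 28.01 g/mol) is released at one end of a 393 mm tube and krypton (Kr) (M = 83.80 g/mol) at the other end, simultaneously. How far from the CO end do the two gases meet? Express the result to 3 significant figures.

249 mm

The fronts meet when d_CO + d_Kr = L with d_CO/d_Kr = √(M_Kr/M_CO) (Graham's law). Here √(M_Kr/M_CO) = √(83.80/28.01) = 1.730.
With d_CO + d_Kr = 393 mm, d_Kr = 393/(1 + 1.730) = 144.0 mm.
d_CO = 393 − 144.0 = 249 mm.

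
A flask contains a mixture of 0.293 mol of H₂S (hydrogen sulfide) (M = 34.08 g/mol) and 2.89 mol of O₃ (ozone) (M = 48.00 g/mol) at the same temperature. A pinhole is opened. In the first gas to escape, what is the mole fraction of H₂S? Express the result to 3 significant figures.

The effusion rate of species i is ∝ p_i/√M_i ∝ n_i/√M_i.
x_H₂S(eff) = (n_H₂S/√M_H₂S) / (n_H₂S/√M_H₂S + n_O₃/√M_O₃)
= (0.293/√34.08) / (0.293/√34.08 + 2.89/√48.00) = 0.05019/(0.05019 + 0.4171) = 0.107.

0.107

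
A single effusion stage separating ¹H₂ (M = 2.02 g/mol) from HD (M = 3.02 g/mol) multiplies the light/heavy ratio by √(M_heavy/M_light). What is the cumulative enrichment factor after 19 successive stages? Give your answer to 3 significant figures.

45.6

After 19 stages the ratio has grown by (√(3.02/2.02))^19 = (3.02/2.02)^(19/2).
= 1.49505^(19/2) = 45.6.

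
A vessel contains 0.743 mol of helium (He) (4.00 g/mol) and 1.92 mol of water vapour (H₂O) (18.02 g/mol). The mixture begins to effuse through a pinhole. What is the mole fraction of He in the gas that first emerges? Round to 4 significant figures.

The effusion rate of species i is ∝ p_i/√M_i ∝ n_i/√M_i.
Mole fraction of He in the effusate = (n_He/√M_He) / (n_He/√M_He + n_H₂O/√M_H₂O)
= (0.743/√4.00) / (0.743/√4.00 + 1.92/√18.02) = 0.3715/(0.3715 + 0.4523) = 0.4510.

0.4510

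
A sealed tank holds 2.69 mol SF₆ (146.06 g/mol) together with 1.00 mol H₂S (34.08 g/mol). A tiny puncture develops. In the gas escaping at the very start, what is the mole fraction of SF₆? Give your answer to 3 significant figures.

0.565

Effusion rate of each component ∝ n_i/√M_i (partial pressure × 1/√M).
So x_SF₆ in the escaping gas = (n_SF₆/√M_SF₆) / Σ(n_i/√M_i)
= (2.69/√146.06) / (2.69/√146.06 + 1.00/√34.08) = 0.2226/(0.2226 + 0.1713) = 0.565.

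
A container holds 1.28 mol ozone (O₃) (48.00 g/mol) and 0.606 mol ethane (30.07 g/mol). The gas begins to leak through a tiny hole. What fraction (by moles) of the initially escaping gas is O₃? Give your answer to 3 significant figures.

0.626

The effusion rate of species i is ∝ p_i/√M_i ∝ n_i/√M_i.
Mole fraction of O₃ in the effusate = (n_O₃/√M_O₃) / (n_O₃/√M_O₃ + n_C₂H₆/√M_C₂H₆)
= (1.28/√48.00) / (1.28/√48.00 + 0.606/√30.07) = 0.1848/(0.1848 + 0.1105) = 0.626.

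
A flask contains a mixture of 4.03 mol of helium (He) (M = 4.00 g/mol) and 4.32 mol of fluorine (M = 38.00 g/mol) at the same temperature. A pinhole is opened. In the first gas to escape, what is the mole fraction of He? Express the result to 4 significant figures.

The effusion rate of species i is ∝ p_i/√M_i ∝ n_i/√M_i.
So x_He in the escaping gas = (n_He/√M_He) / Σ(n_i/√M_i)
= (4.03/√4.00) / (4.03/√4.00 + 4.32/√38.00) = 2.015/(2.015 + 0.7008) = 0.7420.

0.7420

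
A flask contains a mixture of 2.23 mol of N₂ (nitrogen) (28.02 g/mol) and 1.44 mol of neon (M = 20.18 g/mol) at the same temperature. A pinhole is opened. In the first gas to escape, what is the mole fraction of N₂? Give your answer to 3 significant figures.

0.568

Rate_i ∝ x_i/√M_i (Graham's law weighted by mole fraction), so the effusate composition follows n_i/√M_i.
x_N₂(eff) = (n_N₂/√M_N₂) / (n_N₂/√M_N₂ + n_Ne/√M_Ne)
= (2.23/√28.02) / (2.23/√28.02 + 1.44/√20.18) = 0.4213/(0.4213 + 0.3206) = 0.568.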